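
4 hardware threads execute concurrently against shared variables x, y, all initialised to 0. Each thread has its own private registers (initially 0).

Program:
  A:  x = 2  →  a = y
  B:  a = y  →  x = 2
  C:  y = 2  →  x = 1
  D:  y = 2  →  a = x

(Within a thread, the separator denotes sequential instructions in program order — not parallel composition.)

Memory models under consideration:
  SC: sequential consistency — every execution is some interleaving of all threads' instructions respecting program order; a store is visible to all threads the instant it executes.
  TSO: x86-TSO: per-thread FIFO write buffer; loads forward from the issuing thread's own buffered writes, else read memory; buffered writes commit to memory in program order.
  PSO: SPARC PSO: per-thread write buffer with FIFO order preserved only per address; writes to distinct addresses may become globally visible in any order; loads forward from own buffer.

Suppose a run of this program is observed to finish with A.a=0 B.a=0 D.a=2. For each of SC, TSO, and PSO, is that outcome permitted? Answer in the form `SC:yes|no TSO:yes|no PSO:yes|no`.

outcome vector order: (A.a,B.a,D.a)
[SC] allowed = {0/0/1 0/0/2 0/2/1 0/2/2 2/0/0 2/0/1 2/0/2 2/2/0 2/2/1 2/2/2}
[TSO] allowed = {0/0/0 0/0/1 0/0/2 0/2/0 0/2/1 0/2/2 2/0/0 2/0/1 2/0/2 2/2/0 2/2/1 2/2/2}
[PSO] allowed = {0/0/0 0/0/1 0/0/2 0/2/0 0/2/1 0/2/2 2/0/0 2/0/1 2/0/2 2/2/0 2/2/1 2/2/2}
target 0/0/2 ∈ {SC,TSO,PSO}

SC:yes TSO:yes PSO:yes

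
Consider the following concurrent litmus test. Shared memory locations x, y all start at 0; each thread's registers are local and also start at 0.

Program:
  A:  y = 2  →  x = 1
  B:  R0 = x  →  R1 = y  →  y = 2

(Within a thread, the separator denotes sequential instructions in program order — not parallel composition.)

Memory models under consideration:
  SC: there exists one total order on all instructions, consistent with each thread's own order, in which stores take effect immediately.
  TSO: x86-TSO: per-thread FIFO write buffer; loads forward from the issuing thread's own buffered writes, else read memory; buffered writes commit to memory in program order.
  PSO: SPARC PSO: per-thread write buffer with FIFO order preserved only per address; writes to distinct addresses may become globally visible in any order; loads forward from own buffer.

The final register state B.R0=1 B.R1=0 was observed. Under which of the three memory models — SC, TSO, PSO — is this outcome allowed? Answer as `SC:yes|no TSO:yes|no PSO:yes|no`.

SC:no TSO:no PSO:yes

outcome vector order: (B.R0,B.R1)
SC (3): 00 02 12
TSO (3): 00 02 12
PSO (4): 00 02 10 12
target 10 ∈ {PSO}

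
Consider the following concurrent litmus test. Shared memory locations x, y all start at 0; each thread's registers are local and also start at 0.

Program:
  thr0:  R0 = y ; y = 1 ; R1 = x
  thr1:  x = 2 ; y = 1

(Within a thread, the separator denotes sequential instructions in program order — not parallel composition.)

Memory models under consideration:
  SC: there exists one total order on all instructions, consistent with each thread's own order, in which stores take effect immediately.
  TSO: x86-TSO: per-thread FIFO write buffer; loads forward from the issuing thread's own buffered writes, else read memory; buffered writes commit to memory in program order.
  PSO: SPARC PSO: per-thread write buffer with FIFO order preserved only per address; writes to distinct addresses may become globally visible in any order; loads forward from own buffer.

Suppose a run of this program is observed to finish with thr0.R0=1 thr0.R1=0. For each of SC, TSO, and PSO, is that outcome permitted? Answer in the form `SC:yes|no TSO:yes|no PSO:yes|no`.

outcome vector order: (thr0.R0,thr0.R1)
under SC → <0 0>; <0 2>; <1 2>
under TSO → <0 0>; <0 2>; <1 2>
under PSO → <0 0>; <0 2>; <1 0>; <1 2>
target <1 0> ∈ {PSO}

SC:no TSO:no PSO:yes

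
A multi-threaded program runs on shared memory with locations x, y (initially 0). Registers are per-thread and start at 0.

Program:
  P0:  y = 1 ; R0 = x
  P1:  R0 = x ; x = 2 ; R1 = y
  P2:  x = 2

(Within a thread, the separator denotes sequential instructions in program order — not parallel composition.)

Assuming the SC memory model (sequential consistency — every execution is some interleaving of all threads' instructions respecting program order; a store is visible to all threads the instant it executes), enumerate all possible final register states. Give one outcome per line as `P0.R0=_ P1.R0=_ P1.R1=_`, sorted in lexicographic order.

outcome vector order: (P0.R0,P1.R0,P1.R1)
|SC outcomes| = 6

P0.R0=0 P1.R0=0 P1.R1=1
P0.R0=0 P1.R0=2 P1.R1=1
P0.R0=2 P1.R0=0 P1.R1=0
P0.R0=2 P1.R0=0 P1.R1=1
P0.R0=2 P1.R0=2 P1.R1=0
P0.R0=2 P1.R0=2 P1.R1=1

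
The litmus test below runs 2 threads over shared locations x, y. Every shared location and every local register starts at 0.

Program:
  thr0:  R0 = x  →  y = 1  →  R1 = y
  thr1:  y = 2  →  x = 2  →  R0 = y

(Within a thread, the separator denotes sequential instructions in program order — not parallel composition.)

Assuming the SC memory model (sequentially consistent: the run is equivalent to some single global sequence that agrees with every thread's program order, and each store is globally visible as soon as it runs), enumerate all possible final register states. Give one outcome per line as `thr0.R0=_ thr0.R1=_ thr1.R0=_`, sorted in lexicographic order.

outcome vector order: (thr0.R0,thr0.R1,thr1.R0)
|SC outcomes| = 5

thr0.R0=0 thr0.R1=1 thr1.R0=1
thr0.R0=0 thr0.R1=1 thr1.R0=2
thr0.R0=0 thr0.R1=2 thr1.R0=2
thr0.R0=2 thr0.R1=1 thr1.R0=1
thr0.R0=2 thr0.R1=1 thr1.R0=2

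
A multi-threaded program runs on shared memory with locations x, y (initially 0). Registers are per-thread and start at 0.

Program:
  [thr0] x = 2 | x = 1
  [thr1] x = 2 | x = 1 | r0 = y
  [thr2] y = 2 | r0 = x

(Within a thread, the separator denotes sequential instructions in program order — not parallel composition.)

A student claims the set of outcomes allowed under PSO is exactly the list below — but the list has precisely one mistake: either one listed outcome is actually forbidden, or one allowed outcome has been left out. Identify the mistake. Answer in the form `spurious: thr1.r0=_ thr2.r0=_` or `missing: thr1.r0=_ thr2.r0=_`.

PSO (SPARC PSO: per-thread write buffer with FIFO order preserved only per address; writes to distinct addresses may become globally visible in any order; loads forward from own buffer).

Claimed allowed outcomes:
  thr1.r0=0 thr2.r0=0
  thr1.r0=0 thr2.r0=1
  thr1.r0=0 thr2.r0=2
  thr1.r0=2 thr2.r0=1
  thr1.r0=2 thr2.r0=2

outcome vector order: (thr1.r0,thr2.r0)
PSO: 6 outcomes — {<0 0> <0 1> <0 2> <2 0> <2 1> <2 2>}
PSO∖claimed = {<2 0>}

missing: thr1.r0=2 thr2.r0=0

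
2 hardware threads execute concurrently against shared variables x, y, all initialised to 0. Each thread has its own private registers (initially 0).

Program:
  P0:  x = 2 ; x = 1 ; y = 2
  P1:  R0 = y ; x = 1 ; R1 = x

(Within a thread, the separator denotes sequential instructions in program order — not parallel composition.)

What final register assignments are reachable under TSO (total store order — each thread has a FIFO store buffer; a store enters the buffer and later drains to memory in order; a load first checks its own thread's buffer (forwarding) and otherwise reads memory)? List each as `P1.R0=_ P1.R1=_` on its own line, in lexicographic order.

P1.R0=0 P1.R1=1
P1.R0=0 P1.R1=2
P1.R0=2 P1.R1=1

outcome vector order: (P1.R0,P1.R1)
|TSO outcomes| = 3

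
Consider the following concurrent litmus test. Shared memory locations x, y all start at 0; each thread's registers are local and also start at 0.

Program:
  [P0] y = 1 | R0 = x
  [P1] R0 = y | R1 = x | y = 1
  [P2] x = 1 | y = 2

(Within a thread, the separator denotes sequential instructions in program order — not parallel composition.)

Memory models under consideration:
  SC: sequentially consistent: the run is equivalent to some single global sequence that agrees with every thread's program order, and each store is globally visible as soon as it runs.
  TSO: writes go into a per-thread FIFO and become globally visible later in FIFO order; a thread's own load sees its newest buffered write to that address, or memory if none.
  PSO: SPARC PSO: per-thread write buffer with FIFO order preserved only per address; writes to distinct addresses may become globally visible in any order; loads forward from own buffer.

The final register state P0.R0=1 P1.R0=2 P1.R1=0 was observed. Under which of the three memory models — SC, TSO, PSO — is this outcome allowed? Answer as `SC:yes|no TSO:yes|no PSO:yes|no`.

SC:no TSO:no PSO:yes

outcome vector order: (P0.R0,P1.R0,P1.R1)
[SC] allowed = {0/0/0; 0/0/1; 0/1/0; 0/1/1; 0/2/1; 1/0/0; 1/0/1; 1/1/0; 1/1/1; 1/2/1}
[TSO] allowed = {0/0/0; 0/0/1; 0/1/0; 0/1/1; 0/2/1; 1/0/0; 1/0/1; 1/1/0; 1/1/1; 1/2/1}
[PSO] allowed = {0/0/0; 0/0/1; 0/1/0; 0/1/1; 0/2/0; 0/2/1; 1/0/0; 1/0/1; 1/1/0; 1/1/1; 1/2/0; 1/2/1}
target 1/2/0 ∈ {PSO}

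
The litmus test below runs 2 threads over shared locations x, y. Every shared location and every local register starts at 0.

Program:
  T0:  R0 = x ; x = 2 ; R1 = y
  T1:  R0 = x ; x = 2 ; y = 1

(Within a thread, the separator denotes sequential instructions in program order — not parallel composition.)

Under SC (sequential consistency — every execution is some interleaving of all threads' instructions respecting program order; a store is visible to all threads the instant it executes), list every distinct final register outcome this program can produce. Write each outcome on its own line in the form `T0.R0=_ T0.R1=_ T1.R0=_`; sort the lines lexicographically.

T0.R0=0 T0.R1=0 T1.R0=0
T0.R0=0 T0.R1=0 T1.R0=2
T0.R0=0 T0.R1=1 T1.R0=0
T0.R0=0 T0.R1=1 T1.R0=2
T0.R0=2 T0.R1=0 T1.R0=0
T0.R0=2 T0.R1=1 T1.R0=0

outcome vector order: (T0.R0,T0.R1,T1.R0)
|SC outcomes| = 6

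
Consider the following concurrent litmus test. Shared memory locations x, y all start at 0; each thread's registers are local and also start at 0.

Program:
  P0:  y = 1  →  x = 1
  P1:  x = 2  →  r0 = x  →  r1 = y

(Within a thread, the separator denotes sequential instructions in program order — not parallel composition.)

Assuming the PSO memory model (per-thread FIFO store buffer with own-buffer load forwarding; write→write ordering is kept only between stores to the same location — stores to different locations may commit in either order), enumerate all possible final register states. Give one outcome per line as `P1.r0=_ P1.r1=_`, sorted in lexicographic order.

P1.r0=1 P1.r1=0
P1.r0=1 P1.r1=1
P1.r0=2 P1.r1=0
P1.r0=2 P1.r1=1

outcome vector order: (P1.r0,P1.r1)
|PSO outcomes| = 4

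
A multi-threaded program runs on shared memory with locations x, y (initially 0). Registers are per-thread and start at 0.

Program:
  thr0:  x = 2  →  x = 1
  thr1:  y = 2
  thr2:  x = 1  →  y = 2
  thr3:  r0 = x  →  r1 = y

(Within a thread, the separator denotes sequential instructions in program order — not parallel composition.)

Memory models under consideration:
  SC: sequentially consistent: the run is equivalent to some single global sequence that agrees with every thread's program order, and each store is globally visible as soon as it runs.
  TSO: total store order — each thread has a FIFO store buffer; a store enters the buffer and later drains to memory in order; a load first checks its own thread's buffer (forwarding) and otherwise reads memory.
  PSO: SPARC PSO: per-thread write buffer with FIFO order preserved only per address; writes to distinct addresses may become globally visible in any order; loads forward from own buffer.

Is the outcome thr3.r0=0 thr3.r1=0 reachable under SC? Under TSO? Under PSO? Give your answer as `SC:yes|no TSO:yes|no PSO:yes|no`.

outcome vector order: (thr3.r0,thr3.r1)
[SC] allowed = {0/0, 0/2, 1/0, 1/2, 2/0, 2/2}
[TSO] allowed = {0/0, 0/2, 1/0, 1/2, 2/0, 2/2}
[PSO] allowed = {0/0, 0/2, 1/0, 1/2, 2/0, 2/2}
target 0/0 ∈ {SC,TSO,PSO}

SC:yes TSO:yes PSO:yes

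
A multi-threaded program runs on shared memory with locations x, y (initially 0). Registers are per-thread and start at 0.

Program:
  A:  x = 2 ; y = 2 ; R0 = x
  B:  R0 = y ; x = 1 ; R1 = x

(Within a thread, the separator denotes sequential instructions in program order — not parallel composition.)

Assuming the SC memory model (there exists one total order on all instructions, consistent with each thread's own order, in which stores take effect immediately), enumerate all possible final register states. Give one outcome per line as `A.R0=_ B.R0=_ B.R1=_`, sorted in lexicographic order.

outcome vector order: (A.R0,B.R0,B.R1)
|SC outcomes| = 5

A.R0=1 B.R0=0 B.R1=1
A.R0=1 B.R0=2 B.R1=1
A.R0=2 B.R0=0 B.R1=1
A.R0=2 B.R0=0 B.R1=2
A.R0=2 B.R0=2 B.R1=1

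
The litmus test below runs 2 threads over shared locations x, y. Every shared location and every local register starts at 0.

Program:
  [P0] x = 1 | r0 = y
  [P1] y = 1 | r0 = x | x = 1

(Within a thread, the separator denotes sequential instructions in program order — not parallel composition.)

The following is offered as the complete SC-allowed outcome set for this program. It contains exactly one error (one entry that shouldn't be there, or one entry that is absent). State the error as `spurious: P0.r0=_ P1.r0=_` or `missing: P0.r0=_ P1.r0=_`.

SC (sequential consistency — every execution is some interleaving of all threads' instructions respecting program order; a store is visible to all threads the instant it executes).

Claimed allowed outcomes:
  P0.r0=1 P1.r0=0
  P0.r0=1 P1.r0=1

missing: P0.r0=0 P1.r0=1

outcome vector order: (P0.r0,P1.r0)
SC: 3 outcomes — {<0 1>, <1 0>, <1 1>}
SC∖claimed = {<0 1>}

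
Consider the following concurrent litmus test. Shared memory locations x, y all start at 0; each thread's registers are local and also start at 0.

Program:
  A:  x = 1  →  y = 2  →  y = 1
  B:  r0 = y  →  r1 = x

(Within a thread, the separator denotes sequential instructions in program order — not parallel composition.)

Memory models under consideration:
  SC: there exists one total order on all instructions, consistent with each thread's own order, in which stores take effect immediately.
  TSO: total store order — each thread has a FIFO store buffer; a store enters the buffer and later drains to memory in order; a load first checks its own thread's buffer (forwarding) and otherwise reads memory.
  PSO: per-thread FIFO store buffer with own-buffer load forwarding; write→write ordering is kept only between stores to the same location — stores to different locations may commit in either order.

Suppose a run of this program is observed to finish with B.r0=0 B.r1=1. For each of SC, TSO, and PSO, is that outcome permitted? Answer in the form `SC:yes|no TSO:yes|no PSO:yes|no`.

outcome vector order: (B.r0,B.r1)
SC (4): 00 01 11 21
TSO (4): 00 01 11 21
PSO (6): 00 01 10 11 20 21
target 01 ∈ {SC,TSO,PSO}

SC:yes TSO:yes PSO:yes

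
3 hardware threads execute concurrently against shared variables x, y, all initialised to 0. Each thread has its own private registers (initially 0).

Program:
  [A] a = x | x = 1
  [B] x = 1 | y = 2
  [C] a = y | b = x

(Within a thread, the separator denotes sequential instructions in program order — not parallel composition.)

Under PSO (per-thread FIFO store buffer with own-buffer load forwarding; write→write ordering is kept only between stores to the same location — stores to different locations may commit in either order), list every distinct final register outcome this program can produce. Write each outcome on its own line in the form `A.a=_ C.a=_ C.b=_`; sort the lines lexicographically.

A.a=0 C.a=0 C.b=0
A.a=0 C.a=0 C.b=1
A.a=0 C.a=2 C.b=0
A.a=0 C.a=2 C.b=1
A.a=1 C.a=0 C.b=0
A.a=1 C.a=0 C.b=1
A.a=1 C.a=2 C.b=0
A.a=1 C.a=2 C.b=1

outcome vector order: (A.a,C.a,C.b)
|PSO outcomes| = 8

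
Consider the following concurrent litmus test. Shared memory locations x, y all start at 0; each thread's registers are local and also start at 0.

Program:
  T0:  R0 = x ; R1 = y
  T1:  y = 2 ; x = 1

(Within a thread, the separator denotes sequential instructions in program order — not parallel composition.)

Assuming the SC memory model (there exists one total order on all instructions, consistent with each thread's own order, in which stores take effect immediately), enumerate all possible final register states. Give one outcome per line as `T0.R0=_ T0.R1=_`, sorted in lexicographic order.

T0.R0=0 T0.R1=0
T0.R0=0 T0.R1=2
T0.R0=1 T0.R1=2

outcome vector order: (T0.R0,T0.R1)
|SC outcomes| = 3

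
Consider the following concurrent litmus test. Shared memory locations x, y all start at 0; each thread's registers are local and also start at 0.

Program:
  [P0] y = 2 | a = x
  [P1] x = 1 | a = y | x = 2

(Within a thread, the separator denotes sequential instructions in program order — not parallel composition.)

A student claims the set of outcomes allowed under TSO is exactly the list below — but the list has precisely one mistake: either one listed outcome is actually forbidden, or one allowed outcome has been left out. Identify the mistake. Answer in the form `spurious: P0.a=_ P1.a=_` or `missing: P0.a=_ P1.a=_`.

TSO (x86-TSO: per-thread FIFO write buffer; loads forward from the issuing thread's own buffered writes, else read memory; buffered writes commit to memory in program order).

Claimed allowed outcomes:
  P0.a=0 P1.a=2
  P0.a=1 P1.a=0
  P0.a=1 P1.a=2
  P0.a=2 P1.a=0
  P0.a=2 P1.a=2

outcome vector order: (P0.a,P1.a)
under TSO → 0/0, 0/2, 1/0, 1/2, 2/0, 2/2
TSO∖claimed = {0/0}

missing: P0.a=0 P1.a=0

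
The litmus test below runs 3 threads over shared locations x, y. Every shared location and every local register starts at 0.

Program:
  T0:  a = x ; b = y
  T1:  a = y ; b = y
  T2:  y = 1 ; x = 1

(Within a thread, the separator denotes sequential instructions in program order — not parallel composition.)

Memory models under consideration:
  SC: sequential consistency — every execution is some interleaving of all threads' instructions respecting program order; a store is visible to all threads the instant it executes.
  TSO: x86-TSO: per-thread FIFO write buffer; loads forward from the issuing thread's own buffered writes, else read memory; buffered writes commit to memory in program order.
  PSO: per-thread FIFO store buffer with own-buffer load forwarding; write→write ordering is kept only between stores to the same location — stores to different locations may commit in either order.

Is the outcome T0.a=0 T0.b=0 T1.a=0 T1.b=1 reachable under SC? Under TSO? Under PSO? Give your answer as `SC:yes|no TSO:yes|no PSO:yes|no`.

outcome vector order: (T0.a,T0.b,T1.a,T1.b)
SC (9): 0000; 0001; 0011; 0100; 0101; 0111; 1100; 1101; 1111
TSO (9): 0000; 0001; 0011; 0100; 0101; 0111; 1100; 1101; 1111
PSO (12): 0000; 0001; 0011; 0100; 0101; 0111; 1000; 1001; 1011; 1100; 1101; 1111
target 0001 ∈ {SC,TSO,PSO}

SC:yes TSO:yes PSO:yes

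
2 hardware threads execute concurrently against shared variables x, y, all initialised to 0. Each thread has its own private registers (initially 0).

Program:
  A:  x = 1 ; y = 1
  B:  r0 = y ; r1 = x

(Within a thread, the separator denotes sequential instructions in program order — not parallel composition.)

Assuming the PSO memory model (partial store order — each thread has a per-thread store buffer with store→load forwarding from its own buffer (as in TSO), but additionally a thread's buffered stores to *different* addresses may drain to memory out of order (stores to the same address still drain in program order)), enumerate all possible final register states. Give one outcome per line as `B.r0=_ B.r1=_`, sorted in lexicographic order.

outcome vector order: (B.r0,B.r1)
|PSO outcomes| = 4

B.r0=0 B.r1=0
B.r0=0 B.r1=1
B.r0=1 B.r1=0
B.r0=1 B.r1=1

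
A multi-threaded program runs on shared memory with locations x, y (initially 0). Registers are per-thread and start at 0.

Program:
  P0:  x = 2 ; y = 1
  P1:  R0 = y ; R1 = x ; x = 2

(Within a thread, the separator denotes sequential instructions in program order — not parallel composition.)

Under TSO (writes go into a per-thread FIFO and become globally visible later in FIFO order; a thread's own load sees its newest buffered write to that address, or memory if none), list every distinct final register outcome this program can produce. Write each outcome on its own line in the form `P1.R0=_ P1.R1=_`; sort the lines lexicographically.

P1.R0=0 P1.R1=0
P1.R0=0 P1.R1=2
P1.R0=1 P1.R1=2

outcome vector order: (P1.R0,P1.R1)
|TSO outcomes| = 3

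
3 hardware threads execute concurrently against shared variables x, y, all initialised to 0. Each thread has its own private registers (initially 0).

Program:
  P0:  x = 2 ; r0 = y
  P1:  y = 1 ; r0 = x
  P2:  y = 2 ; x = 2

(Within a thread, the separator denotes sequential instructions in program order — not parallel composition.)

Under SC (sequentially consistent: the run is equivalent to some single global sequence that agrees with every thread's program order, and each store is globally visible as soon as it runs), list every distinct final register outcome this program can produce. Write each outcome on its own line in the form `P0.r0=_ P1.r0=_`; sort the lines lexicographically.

P0.r0=0 P1.r0=2
P0.r0=1 P1.r0=0
P0.r0=1 P1.r0=2
P0.r0=2 P1.r0=0
P0.r0=2 P1.r0=2

outcome vector order: (P0.r0,P1.r0)
|SC outcomes| = 5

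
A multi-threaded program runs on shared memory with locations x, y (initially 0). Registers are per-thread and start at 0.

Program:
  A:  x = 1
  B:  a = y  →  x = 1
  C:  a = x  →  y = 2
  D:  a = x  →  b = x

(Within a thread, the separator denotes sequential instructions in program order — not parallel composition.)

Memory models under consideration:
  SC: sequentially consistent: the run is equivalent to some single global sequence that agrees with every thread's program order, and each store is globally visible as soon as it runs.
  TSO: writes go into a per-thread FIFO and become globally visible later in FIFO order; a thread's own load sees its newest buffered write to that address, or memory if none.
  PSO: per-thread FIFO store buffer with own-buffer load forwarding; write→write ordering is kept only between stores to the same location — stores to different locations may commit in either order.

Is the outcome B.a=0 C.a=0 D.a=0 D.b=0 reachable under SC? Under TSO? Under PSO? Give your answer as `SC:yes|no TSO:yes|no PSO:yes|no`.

outcome vector order: (B.a,C.a,D.a,D.b)
under SC → (0,0,0,0) (0,0,0,1) (0,0,1,1) (0,1,0,0) (0,1,0,1) (0,1,1,1) (2,0,0,0) (2,0,0,1) (2,0,1,1) (2,1,0,0) (2,1,0,1) (2,1,1,1)
under TSO → (0,0,0,0) (0,0,0,1) (0,0,1,1) (0,1,0,0) (0,1,0,1) (0,1,1,1) (2,0,0,0) (2,0,0,1) (2,0,1,1) (2,1,0,0) (2,1,0,1) (2,1,1,1)
under PSO → (0,0,0,0) (0,0,0,1) (0,0,1,1) (0,1,0,0) (0,1,0,1) (0,1,1,1) (2,0,0,0) (2,0,0,1) (2,0,1,1) (2,1,0,0) (2,1,0,1) (2,1,1,1)
target (0,0,0,0) ∈ {SC,TSO,PSO}

SC:yes TSO:yes PSO:yes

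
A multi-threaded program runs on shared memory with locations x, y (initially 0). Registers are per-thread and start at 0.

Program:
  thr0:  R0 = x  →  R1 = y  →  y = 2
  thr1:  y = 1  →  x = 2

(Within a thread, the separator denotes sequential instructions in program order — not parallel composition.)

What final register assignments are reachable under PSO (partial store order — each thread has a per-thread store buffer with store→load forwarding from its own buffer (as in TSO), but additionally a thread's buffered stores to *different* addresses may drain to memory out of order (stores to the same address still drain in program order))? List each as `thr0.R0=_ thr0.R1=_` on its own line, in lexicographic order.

thr0.R0=0 thr0.R1=0
thr0.R0=0 thr0.R1=1
thr0.R0=2 thr0.R1=0
thr0.R0=2 thr0.R1=1

outcome vector order: (thr0.R0,thr0.R1)
|PSO outcomes| = 4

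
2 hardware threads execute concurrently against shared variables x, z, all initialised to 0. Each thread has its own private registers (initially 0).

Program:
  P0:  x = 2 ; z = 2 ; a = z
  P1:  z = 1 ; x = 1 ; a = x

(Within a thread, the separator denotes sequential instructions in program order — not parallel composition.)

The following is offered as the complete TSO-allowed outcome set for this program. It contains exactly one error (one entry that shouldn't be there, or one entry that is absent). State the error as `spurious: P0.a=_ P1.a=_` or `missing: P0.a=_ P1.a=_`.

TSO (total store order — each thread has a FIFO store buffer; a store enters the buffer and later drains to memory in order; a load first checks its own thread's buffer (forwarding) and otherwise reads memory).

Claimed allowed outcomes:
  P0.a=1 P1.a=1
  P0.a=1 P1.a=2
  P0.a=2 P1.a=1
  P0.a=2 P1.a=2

spurious: P0.a=1 P1.a=2

outcome vector order: (P0.a,P1.a)
under TSO → (1,1); (2,1); (2,2)
claimed∖TSO = {(1,2)}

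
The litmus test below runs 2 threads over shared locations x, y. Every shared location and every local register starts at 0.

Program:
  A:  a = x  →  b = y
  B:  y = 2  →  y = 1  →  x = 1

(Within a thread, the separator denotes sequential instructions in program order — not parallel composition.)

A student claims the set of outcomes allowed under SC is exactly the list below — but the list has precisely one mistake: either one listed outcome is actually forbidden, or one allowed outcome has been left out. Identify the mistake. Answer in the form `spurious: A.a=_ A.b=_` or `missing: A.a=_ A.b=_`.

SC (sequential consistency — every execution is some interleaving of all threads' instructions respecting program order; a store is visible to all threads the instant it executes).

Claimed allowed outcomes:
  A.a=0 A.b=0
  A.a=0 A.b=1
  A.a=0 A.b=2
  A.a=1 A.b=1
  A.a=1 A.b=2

outcome vector order: (A.a,A.b)
SC: 4 outcomes — {<0 0>, <0 1>, <0 2>, <1 1>}
claimed∖SC = {<1 2>}

spurious: A.a=1 A.b=2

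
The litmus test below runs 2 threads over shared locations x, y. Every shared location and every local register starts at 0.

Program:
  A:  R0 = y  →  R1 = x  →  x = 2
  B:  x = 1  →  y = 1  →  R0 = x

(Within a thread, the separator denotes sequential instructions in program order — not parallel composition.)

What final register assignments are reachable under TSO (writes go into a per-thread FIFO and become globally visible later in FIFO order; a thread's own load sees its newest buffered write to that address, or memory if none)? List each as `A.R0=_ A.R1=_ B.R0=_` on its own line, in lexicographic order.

outcome vector order: (A.R0,A.R1,B.R0)
|TSO outcomes| = 6

A.R0=0 A.R1=0 B.R0=1
A.R0=0 A.R1=0 B.R0=2
A.R0=0 A.R1=1 B.R0=1
A.R0=0 A.R1=1 B.R0=2
A.R0=1 A.R1=1 B.R0=1
A.R0=1 A.R1=1 B.R0=2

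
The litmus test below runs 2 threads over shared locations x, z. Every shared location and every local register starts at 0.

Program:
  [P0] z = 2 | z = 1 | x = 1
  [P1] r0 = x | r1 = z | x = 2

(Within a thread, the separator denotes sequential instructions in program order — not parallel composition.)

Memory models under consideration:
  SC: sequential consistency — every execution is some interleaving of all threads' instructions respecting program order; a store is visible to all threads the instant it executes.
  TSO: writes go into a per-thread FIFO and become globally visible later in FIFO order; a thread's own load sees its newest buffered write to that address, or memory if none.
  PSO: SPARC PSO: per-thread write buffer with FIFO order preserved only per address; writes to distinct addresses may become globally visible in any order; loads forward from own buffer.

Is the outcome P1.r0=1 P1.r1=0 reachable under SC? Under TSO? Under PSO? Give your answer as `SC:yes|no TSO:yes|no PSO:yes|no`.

outcome vector order: (P1.r0,P1.r1)
under SC → (0,0), (0,1), (0,2), (1,1)
under TSO → (0,0), (0,1), (0,2), (1,1)
under PSO → (0,0), (0,1), (0,2), (1,0), (1,1), (1,2)
target (1,0) ∈ {PSO}

SC:no TSO:no PSO:yes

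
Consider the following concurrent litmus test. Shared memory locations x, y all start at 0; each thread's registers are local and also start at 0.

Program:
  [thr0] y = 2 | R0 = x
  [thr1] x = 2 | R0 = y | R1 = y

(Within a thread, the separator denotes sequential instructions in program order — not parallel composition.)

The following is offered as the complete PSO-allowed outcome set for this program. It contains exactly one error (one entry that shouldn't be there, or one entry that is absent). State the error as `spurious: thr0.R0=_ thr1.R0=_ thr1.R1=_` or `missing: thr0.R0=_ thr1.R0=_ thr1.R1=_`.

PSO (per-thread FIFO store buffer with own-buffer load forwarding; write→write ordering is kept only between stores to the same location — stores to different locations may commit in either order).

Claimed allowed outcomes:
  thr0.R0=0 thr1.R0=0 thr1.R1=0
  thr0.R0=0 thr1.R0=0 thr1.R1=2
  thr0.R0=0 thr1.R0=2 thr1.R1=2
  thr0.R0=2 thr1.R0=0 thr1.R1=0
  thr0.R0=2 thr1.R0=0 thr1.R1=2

outcome vector order: (thr0.R0,thr1.R0,thr1.R1)
[PSO] allowed = {0/0/0 0/0/2 0/2/2 2/0/0 2/0/2 2/2/2}
PSO∖claimed = {2/2/2}

missing: thr0.R0=2 thr1.R0=2 thr1.R1=2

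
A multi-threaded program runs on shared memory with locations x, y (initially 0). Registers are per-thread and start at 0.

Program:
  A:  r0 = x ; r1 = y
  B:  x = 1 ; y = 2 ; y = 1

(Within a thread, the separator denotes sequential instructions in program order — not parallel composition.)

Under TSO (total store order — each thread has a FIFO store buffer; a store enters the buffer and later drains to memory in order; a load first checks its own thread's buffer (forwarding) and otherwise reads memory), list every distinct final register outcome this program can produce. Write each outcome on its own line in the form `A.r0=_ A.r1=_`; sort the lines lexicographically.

A.r0=0 A.r1=0
A.r0=0 A.r1=1
A.r0=0 A.r1=2
A.r0=1 A.r1=0
A.r0=1 A.r1=1
A.r0=1 A.r1=2

outcome vector order: (A.r0,A.r1)
|TSO outcomes| = 6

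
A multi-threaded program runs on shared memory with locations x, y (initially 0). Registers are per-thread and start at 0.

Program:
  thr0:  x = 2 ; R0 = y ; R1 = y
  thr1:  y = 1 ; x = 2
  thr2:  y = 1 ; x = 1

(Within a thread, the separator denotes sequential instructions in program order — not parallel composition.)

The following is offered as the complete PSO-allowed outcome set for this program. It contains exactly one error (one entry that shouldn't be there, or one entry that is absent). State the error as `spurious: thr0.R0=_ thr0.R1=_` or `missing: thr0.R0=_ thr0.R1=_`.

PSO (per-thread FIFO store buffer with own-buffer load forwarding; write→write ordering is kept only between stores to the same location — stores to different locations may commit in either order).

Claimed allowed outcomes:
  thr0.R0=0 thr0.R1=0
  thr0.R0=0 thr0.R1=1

outcome vector order: (thr0.R0,thr0.R1)
[PSO] allowed = {<0 0>; <0 1>; <1 1>}
PSO∖claimed = {<1 1>}

missing: thr0.R0=1 thr0.R1=1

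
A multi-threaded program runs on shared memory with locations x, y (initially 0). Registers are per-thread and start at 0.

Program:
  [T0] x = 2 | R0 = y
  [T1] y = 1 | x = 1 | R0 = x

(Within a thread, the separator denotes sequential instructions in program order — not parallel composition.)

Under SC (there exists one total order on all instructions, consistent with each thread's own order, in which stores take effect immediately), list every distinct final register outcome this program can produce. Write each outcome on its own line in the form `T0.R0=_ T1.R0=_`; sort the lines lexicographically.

T0.R0=0 T1.R0=1
T0.R0=1 T1.R0=1
T0.R0=1 T1.R0=2

outcome vector order: (T0.R0,T1.R0)
|SC outcomes| = 3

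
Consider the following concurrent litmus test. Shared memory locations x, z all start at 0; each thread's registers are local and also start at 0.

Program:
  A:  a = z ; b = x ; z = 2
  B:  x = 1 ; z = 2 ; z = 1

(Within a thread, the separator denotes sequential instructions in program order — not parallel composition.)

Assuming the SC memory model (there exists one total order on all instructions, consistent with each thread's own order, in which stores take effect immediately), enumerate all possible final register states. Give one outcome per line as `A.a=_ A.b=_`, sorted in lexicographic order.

outcome vector order: (A.a,A.b)
|SC outcomes| = 4

A.a=0 A.b=0
A.a=0 A.b=1
A.a=1 A.b=1
A.a=2 A.b=1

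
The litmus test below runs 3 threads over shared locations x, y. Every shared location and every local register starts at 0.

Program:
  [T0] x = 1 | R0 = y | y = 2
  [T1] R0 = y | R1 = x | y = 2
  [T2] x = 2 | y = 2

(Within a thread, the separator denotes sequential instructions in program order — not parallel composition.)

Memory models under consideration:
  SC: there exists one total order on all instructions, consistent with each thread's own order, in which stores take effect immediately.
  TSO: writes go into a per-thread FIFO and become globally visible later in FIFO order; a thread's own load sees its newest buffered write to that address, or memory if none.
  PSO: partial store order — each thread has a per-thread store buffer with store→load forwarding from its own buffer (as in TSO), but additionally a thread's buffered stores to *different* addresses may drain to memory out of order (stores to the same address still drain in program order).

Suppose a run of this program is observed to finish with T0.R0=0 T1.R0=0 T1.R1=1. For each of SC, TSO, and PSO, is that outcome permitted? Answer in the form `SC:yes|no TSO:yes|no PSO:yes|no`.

outcome vector order: (T0.R0,T1.R0,T1.R1)
SC: 10 outcomes — {(0,0,0); (0,0,1); (0,0,2); (0,2,1); (0,2,2); (2,0,0); (2,0,1); (2,0,2); (2,2,1); (2,2,2)}
TSO: 10 outcomes — {(0,0,0); (0,0,1); (0,0,2); (0,2,1); (0,2,2); (2,0,0); (2,0,1); (2,0,2); (2,2,1); (2,2,2)}
PSO: 12 outcomes — {(0,0,0); (0,0,1); (0,0,2); (0,2,0); (0,2,1); (0,2,2); (2,0,0); (2,0,1); (2,0,2); (2,2,0); (2,2,1); (2,2,2)}
target (0,0,1) ∈ {SC,TSO,PSO}

SC:yes TSO:yes PSO:yes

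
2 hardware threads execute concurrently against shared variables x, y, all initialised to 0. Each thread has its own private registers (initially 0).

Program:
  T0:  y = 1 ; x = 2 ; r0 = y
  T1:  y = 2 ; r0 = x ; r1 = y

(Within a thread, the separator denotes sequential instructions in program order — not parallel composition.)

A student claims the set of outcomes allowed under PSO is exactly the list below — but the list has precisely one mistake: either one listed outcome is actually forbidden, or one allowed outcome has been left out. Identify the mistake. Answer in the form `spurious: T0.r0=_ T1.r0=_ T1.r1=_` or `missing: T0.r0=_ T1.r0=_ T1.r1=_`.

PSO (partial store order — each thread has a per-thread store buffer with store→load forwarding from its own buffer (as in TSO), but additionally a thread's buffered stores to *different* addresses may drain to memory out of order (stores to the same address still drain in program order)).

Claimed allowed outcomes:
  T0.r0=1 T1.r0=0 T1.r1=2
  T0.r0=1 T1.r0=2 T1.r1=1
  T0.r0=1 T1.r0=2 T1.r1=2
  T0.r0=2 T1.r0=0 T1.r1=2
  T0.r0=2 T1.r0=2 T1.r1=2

outcome vector order: (T0.r0,T1.r0,T1.r1)
under PSO → 1/0/1 1/0/2 1/2/1 1/2/2 2/0/2 2/2/2
PSO∖claimed = {1/0/1}

missing: T0.r0=1 T1.r0=0 T1.r1=1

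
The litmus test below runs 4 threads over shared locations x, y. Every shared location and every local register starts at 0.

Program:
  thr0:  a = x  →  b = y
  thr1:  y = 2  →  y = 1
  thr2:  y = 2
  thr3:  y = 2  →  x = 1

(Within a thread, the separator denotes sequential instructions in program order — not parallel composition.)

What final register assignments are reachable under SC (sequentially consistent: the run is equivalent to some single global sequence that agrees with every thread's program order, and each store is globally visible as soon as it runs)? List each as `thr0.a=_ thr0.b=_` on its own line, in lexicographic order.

outcome vector order: (thr0.a,thr0.b)
|SC outcomes| = 5

thr0.a=0 thr0.b=0
thr0.a=0 thr0.b=1
thr0.a=0 thr0.b=2
thr0.a=1 thr0.b=1
thr0.a=1 thr0.b=2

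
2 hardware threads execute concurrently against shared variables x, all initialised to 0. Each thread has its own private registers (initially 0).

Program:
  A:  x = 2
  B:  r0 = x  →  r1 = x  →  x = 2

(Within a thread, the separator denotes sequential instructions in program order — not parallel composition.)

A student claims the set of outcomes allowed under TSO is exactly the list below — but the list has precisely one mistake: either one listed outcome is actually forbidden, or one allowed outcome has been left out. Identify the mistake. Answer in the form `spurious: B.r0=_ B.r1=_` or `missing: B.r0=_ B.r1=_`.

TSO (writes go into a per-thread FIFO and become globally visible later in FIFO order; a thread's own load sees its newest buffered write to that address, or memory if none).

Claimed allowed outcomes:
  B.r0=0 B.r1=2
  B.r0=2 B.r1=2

outcome vector order: (B.r0,B.r1)
under TSO → 0/0; 0/2; 2/2
TSO∖claimed = {0/0}

missing: B.r0=0 B.r1=0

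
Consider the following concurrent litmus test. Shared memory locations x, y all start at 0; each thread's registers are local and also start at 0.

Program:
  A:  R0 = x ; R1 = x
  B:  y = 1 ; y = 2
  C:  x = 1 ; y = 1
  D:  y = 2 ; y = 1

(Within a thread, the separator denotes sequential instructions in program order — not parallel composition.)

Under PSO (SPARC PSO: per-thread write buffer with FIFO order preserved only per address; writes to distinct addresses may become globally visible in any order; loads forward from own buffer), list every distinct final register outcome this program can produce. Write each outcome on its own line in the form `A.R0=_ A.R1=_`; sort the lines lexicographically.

outcome vector order: (A.R0,A.R1)
|PSO outcomes| = 3

A.R0=0 A.R1=0
A.R0=0 A.R1=1
A.R0=1 A.R1=1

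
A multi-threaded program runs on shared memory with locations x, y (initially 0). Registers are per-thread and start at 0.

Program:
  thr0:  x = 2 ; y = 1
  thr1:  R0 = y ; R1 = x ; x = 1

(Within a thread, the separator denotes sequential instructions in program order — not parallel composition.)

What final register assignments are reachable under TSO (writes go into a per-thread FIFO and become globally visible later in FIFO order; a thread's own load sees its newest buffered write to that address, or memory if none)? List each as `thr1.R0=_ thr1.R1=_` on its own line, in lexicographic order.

outcome vector order: (thr1.R0,thr1.R1)
|TSO outcomes| = 3

thr1.R0=0 thr1.R1=0
thr1.R0=0 thr1.R1=2
thr1.R0=1 thr1.R1=2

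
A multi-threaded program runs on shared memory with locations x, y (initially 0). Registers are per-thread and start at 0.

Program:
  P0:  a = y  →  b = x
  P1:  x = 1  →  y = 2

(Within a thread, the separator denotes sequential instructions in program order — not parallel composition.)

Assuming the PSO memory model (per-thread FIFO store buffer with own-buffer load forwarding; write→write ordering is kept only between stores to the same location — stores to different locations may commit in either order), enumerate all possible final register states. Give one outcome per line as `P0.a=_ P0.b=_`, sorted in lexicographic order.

P0.a=0 P0.b=0
P0.a=0 P0.b=1
P0.a=2 P0.b=0
P0.a=2 P0.b=1

outcome vector order: (P0.a,P0.b)
|PSO outcomes| = 4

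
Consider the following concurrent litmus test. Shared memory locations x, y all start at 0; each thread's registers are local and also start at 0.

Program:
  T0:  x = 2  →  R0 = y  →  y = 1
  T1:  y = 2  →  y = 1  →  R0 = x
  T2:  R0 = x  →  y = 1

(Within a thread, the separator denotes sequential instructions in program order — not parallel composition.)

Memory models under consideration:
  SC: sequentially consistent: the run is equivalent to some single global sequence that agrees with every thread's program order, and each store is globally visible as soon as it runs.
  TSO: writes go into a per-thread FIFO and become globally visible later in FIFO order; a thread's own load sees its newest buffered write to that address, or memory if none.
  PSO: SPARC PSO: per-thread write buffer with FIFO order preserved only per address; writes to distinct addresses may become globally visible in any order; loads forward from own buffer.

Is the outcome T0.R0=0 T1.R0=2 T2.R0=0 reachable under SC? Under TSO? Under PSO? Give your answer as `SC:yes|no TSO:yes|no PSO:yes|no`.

SC:yes TSO:yes PSO:yes

outcome vector order: (T0.R0,T1.R0,T2.R0)
under SC → 0/2/0, 0/2/2, 1/0/0, 1/0/2, 1/2/0, 1/2/2, 2/2/0, 2/2/2
under TSO → 0/0/0, 0/0/2, 0/2/0, 0/2/2, 1/0/0, 1/0/2, 1/2/0, 1/2/2, 2/0/0, 2/0/2, 2/2/0, 2/2/2
under PSO → 0/0/0, 0/0/2, 0/2/0, 0/2/2, 1/0/0, 1/0/2, 1/2/0, 1/2/2, 2/0/0, 2/0/2, 2/2/0, 2/2/2
target 0/2/0 ∈ {SC,TSO,PSO}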